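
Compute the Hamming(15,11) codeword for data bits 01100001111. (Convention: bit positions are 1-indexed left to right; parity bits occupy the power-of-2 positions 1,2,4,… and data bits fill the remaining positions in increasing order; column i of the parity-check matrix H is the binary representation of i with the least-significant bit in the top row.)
Codeword c = d · G (mod 2), d = 01100001111:
  c[0] = d·G[:,0] = (01100001111)·(11011010101) mod 2 = 0+1+0+0+0+0+0+0+1+0+1 mod 2 = 1
  c[1] = d·G[:,1] = (01100001111)·(10110110011) mod 2 = 0+0+1+0+0+0+0+0+0+1+1 mod 2 = 1
  c[2] = d·G[:,2] = (01100001111)·(10000000000) mod 2 = 0+0+0+0+0+0+0+0+0+0+0 mod 2 = 0
  c[3] = d·G[:,3] = (01100001111)·(01110001111) mod 2 = 0+1+1+0+0+0+0+1+1+1+1 mod 2 = 0
  c[4] = d·G[:,4] = (01100001111)·(01000000000) mod 2 = 0+1+0+0+0+0+0+0+0+0+0 mod 2 = 1
  c[5] = d·G[:,5] = (01100001111)·(00100000000) mod 2 = 0+0+1+0+0+0+0+0+0+0+0 mod 2 = 1
  c[6] = d·G[:,6] = (01100001111)·(00010000000) mod 2 = 0+0+0+0+0+0+0+0+0+0+0 mod 2 = 0
  c[7] = d·G[:,7] = (01100001111)·(00001111111) mod 2 = 0+0+0+0+0+0+0+1+1+1+1 mod 2 = 0
  c[8] = d·G[:,8] = (01100001111)·(00001000000) mod 2 = 0+0+0+0+0+0+0+0+0+0+0 mod 2 = 0
  c[9] = d·G[:,9] = (01100001111)·(00000100000) mod 2 = 0+0+0+0+0+0+0+0+0+0+0 mod 2 = 0
  c[10] = d·G[:,10] = (01100001111)·(00000010000) mod 2 = 0+0+0+0+0+0+0+0+0+0+0 mod 2 = 0
  c[11] = d·G[:,11] = (01100001111)·(00000001000) mod 2 = 0+0+0+0+0+0+0+1+0+0+0 mod 2 = 1
  c[12] = d·G[:,12] = (01100001111)·(00000000100) mod 2 = 0+0+0+0+0+0+0+0+1+0+0 mod 2 = 1
  c[13] = d·G[:,13] = (01100001111)·(00000000010) mod 2 = 0+0+0+0+0+0+0+0+0+1+0 mod 2 = 1
  c[14] = d·G[:,14] = (01100001111)·(00000000001) mod 2 = 0+0+0+0+0+0+0+0+0+0+1 mod 2 = 1
Codeword = 110011000001111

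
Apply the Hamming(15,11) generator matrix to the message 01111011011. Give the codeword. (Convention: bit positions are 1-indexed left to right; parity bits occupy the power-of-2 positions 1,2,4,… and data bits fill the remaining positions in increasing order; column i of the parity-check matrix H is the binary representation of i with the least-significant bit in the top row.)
Codeword c = d · G (mod 2), d = 01111011011:
  c[0] = d·G[:,0] = (01111011011)·(11011010101) mod 2 = 0+1+0+1+1+0+1+0+0+0+1 mod 2 = 1
  c[1] = d·G[:,1] = (01111011011)·(10110110011) mod 2 = 0+0+1+1+0+0+1+0+0+1+1 mod 2 = 1
  c[2] = d·G[:,2] = (01111011011)·(10000000000) mod 2 = 0+0+0+0+0+0+0+0+0+0+0 mod 2 = 0
  c[3] = d·G[:,3] = (01111011011)·(01110001111) mod 2 = 0+1+1+1+0+0+0+1+0+1+1 mod 2 = 0
  c[4] = d·G[:,4] = (01111011011)·(01000000000) mod 2 = 0+1+0+0+0+0+0+0+0+0+0 mod 2 = 1
  c[5] = d·G[:,5] = (01111011011)·(00100000000) mod 2 = 0+0+1+0+0+0+0+0+0+0+0 mod 2 = 1
  c[6] = d·G[:,6] = (01111011011)·(00010000000) mod 2 = 0+0+0+1+0+0+0+0+0+0+0 mod 2 = 1
  c[7] = d·G[:,7] = (01111011011)·(00001111111) mod 2 = 0+0+0+0+1+0+1+1+0+1+1 mod 2 = 1
  c[8] = d·G[:,8] = (01111011011)·(00001000000) mod 2 = 0+0+0+0+1+0+0+0+0+0+0 mod 2 = 1
  c[9] = d·G[:,9] = (01111011011)·(00000100000) mod 2 = 0+0+0+0+0+0+0+0+0+0+0 mod 2 = 0
  c[10] = d·G[:,10] = (01111011011)·(00000010000) mod 2 = 0+0+0+0+0+0+1+0+0+0+0 mod 2 = 1
  c[11] = d·G[:,11] = (01111011011)·(00000001000) mod 2 = 0+0+0+0+0+0+0+1+0+0+0 mod 2 = 1
  c[12] = d·G[:,12] = (01111011011)·(00000000100) mod 2 = 0+0+0+0+0+0+0+0+0+0+0 mod 2 = 0
  c[13] = d·G[:,13] = (01111011011)·(00000000010) mod 2 = 0+0+0+0+0+0+0+0+0+1+0 mod 2 = 1
  c[14] = d·G[:,14] = (01111011011)·(00000000001) mod 2 = 0+0+0+0+0+0+0+0+0+0+1 mod 2 = 1
Codeword = 110011111011011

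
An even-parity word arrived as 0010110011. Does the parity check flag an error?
Sum of received bits: 0+0+1+0+1+1+0+0+1+1 = 5; 5 mod 2 = 1. Result is 1 ≠ 0 → error detected.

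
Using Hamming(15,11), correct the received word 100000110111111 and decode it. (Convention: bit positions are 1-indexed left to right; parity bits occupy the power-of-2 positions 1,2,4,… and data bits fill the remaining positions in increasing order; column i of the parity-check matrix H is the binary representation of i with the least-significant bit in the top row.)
Syndrome s = H · r^T (mod 2), r = 100000110111111:
  s[0] = (101010101010101)·(100000110111111) mod 2 = 1+0+0+0+0+0+1+0+0+0+1+0+1+0+1 mod 2 = 1
  s[1] = (011001100110011)·(100000110111111) mod 2 = 0+0+0+0+0+0+1+0+0+1+1+0+0+1+1 mod 2 = 1
  s[2] = (000111100001111)·(100000110111111) mod 2 = 0+0+0+0+0+0+1+0+0+0+0+1+1+1+1 mod 2 = 1
  s[3] = (000000011111111)·(100000110111111) mod 2 = 0+0+0+0+0+0+0+1+0+1+1+1+1+1+1 mod 2 = 1
Syndrome = 1111
Column 15 of H equals this syndrome → error at bit 15 (1-indexed).
Flip bit 15: 100000110111111 → 100000110111110
Extract data bits at positions {3,5,6,7,9,10,11,12,13,14,15}: 00010111110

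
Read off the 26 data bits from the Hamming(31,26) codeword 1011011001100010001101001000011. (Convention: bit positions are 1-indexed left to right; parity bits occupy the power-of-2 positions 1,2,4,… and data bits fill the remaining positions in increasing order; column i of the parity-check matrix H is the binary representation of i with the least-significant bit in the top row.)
Parity bits occupy power-of-2 positions; data bits are at positions {3,5,6,7,9,10,11,12,13,14,15,17,18,19,20,21,22,23,24,25,26,27,28,29,30,31} (1-indexed).
Extract: c[3]=1 c[5]=0 c[6]=1 c[7]=1 c[9]=0 c[10]=1 c[11]=1 c[12]=0 c[13]=0 c[14]=0 c[15]=1 c[17]=0 c[18]=0 c[19]=1 c[20]=1 c[21]=0 c[22]=1 c[23]=0 c[24]=0 c[25]=1 c[26]=0 c[27]=0 c[28]=0 c[29]=0 c[30]=1 c[31]=1
Data = 10110110001001101001000011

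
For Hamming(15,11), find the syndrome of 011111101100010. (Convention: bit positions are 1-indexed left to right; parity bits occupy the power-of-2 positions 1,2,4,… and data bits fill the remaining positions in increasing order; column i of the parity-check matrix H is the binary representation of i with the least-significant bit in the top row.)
Syndrome s = H · r^T (mod 2), r = 011111101100010:
  s[0] = (101010101010101)·(011111101100010) mod 2 = 0+0+1+0+1+0+1+0+1+0+0+0+0+0+0 mod 2 = 0
  s[1] = (011001100110011)·(011111101100010) mod 2 = 0+1+1+0+0+1+1+0+0+1+0+0+0+1+0 mod 2 = 0
  s[2] = (000111100001111)·(011111101100010) mod 2 = 0+0+0+1+1+1+1+0+0+0+0+0+0+1+0 mod 2 = 1
  s[3] = (000000011111111)·(011111101100010) mod 2 = 0+0+0+0+0+0+0+0+1+1+0+0+0+1+0 mod 2 = 1
Syndrome = 0011
Non-zero syndrome: error at position 12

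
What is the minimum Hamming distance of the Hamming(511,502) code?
d_min = 3 (every single-error-correcting Hamming code has d_min = 3).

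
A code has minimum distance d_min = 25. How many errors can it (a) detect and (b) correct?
(a) Detection requires d_min ≥ e+1, so e ≤ d_min − 1 = 24.
(b) Correction requires d_min ≥ 2t+1, so t ≤ ⌊(d_min − 1)/2⌋ = ⌊24/2⌋ = 12.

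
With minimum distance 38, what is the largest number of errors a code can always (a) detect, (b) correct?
(a) Detection requires d_min ≥ e+1, so e ≤ d_min − 1 = 37.
(b) Correction requires d_min ≥ 2t+1, so t ≤ ⌊(d_min − 1)/2⌋ = ⌊37/2⌋ = 18.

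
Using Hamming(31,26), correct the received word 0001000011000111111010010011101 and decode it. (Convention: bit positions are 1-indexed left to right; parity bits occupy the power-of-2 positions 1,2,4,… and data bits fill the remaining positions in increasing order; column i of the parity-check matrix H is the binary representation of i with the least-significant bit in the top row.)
Syndrome s = H · r^T (mod 2), r = 0001000011000111111010010011101:
  s[0] = (1010101010101010101010101010101)·(0001000011000111111010010011101) mod 2 = 0+0+0+0+0+0+0+0+1+0+0+0+0+0+1+0+1+0+1+0+1+0+0+0+0+0+1+0+1+0+1 mod 2 = 0
  s[1] = (0110011001100110011001100110011)·(0001000011000111111010010011101) mod 2 = 0+0+0+0+0+0+0+0+0+1+0+0+0+1+1+0+0+1+1+0+0+0+0+0+0+0+1+0+0+0+1 mod 2 = 1
  s[2] = (0001111000011110000111100001111)·(0001000011000111111010010011101) mod 2 = 0+0+0+1+0+0+0+0+0+0+0+0+0+1+1+0+0+0+0+0+1+0+0+0+0+0+0+1+1+0+1 mod 2 = 1
  s[3] = (0000000111111110000000011111111)·(0001000011000111111010010011101) mod 2 = 0+0+0+0+0+0+0+0+1+1+0+0+0+1+1+0+0+0+0+0+0+0+0+1+0+0+1+1+1+0+1 mod 2 = 1
  s[4] = (0000000000000001111111111111111)·(0001000011000111111010010011101) mod 2 = 0+0+0+0+0+0+0+0+0+0+0+0+0+0+0+1+1+1+1+0+1+0+0+1+0+0+1+1+1+0+1 mod 2 = 0
Syndrome = 01110
Column 14 of H equals this syndrome → error at bit 14 (1-indexed).
Flip bit 14: 0001000011000111111010010011101 → 0001000011000011111010010011101
Extract data bits at positions {3,5,6,7,9,10,11,12,13,14,15,17,18,19,20,21,22,23,24,25,26,27,28,29,30,31}: 00001100001111010010011101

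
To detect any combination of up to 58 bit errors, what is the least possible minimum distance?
Detecting e errors requires d_min ≥ e + 1 = 58 + 1 = 59.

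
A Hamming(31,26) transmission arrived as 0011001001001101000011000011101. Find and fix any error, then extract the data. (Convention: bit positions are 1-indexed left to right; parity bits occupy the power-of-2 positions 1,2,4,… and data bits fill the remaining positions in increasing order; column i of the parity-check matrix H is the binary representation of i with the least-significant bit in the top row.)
Syndrome s = H · r^T (mod 2), r = 0011001001001101000011000011101:
  s[0] = (1010101010101010101010101010101)·(0011001001001101000011000011101) mod 2 = 0+0+1+0+0+0+1+0+0+0+0+0+1+0+0+0+0+0+0+0+1+0+0+0+0+0+1+0+1+0+1 mod 2 = 1
  s[1] = (0110011001100110011001100110011)·(0011001001001101000011000011101) mod 2 = 0+0+1+0+0+0+1+0+0+1+0+0+0+1+0+0+0+0+0+0+0+1+0+0+0+0+1+0+0+0+1 mod 2 = 1
  s[2] = (0001111000011110000111100001111)·(0011001001001101000011000011101) mod 2 = 0+0+0+1+0+0+1+0+0+0+0+0+1+1+0+0+0+0+0+0+1+1+0+0+0+0+0+1+1+0+1 mod 2 = 1
  s[3] = (0000000111111110000000011111111)·(0011001001001101000011000011101) mod 2 = 0+0+0+0+0+0+0+0+0+1+0+0+1+1+0+0+0+0+0+0+0+0+0+0+0+0+1+1+1+0+1 mod 2 = 1
  s[4] = (0000000000000001111111111111111)·(0011001001001101000011000011101) mod 2 = 0+0+0+0+0+0+0+0+0+0+0+0+0+0+0+1+0+0+0+0+1+1+0+0+0+0+1+1+1+0+1 mod 2 = 1
Syndrome = 11111
Column 31 of H equals this syndrome → error at bit 31 (1-indexed).
Flip bit 31: 0011001001001101000011000011101 → 0011001001001101000011000011100
Extract data bits at positions {3,5,6,7,9,10,11,12,13,14,15,17,18,19,20,21,22,23,24,25,26,27,28,29,30,31}: 10010100110000011000011100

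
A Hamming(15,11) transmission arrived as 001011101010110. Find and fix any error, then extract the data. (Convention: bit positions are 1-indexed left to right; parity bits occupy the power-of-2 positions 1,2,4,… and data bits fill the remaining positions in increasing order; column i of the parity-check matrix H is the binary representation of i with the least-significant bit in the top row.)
Syndrome s = H · r^T (mod 2), r = 001011101010110:
  s[0] = (101010101010101)·(001011101010110) mod 2 = 0+0+1+0+1+0+1+0+1+0+1+0+1+0+0 mod 2 = 0
  s[1] = (011001100110011)·(001011101010110) mod 2 = 0+0+1+0+0+1+1+0+0+0+1+0+0+1+0 mod 2 = 1
  s[2] = (000111100001111)·(001011101010110) mod 2 = 0+0+0+0+1+1+1+0+0+0+0+0+1+1+0 mod 2 = 1
  s[3] = (000000011111111)·(001011101010110) mod 2 = 0+0+0+0+0+0+0+0+1+0+1+0+1+1+0 mod 2 = 0
Syndrome = 0110
Column 6 of H equals this syndrome → error at bit 6 (1-indexed).
Flip bit 6: 001011101010110 → 001010101010110
Extract data bits at positions {3,5,6,7,9,10,11,12,13,14,15}: 11011010110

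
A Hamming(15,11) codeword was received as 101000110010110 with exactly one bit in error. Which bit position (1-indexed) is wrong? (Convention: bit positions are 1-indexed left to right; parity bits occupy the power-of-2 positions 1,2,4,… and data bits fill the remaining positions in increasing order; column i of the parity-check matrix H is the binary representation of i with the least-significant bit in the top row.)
Syndrome s = H · r^T (mod 2), r = 101000110010110:
  s[0] = (101010101010101)·(101000110010110) mod 2 = 1+0+1+0+0+0+1+0+0+0+1+0+1+0+0 mod 2 = 1
  s[1] = (011001100110011)·(101000110010110) mod 2 = 0+0+1+0+0+0+1+0+0+0+1+0+0+1+0 mod 2 = 0
  s[2] = (000111100001111)·(101000110010110) mod 2 = 0+0+0+0+0+0+1+0+0+0+0+0+1+1+0 mod 2 = 1
  s[3] = (000000011111111)·(101000110010110) mod 2 = 0+0+0+0+0+0+0+1+0+0+1+0+1+1+0 mod 2 = 0
Syndrome = 1010
Column i of H is the binary representation of i, so the syndrome is the binary index of the flipped bit.
Read s = 1010 with s[0] as LSB: 1·2^0 + 0·2^1 + 1·2^2 + 0·2^3 = 5.
Error is at bit position 5.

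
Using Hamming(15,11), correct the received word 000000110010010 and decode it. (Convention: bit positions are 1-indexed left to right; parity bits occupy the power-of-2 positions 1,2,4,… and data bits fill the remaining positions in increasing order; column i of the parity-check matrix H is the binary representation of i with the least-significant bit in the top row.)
Syndrome s = H · r^T (mod 2), r = 000000110010010:
  s[0] = (101010101010101)·(000000110010010) mod 2 = 0+0+0+0+0+0+1+0+0+0+1+0+0+0+0 mod 2 = 0
  s[1] = (011001100110011)·(000000110010010) mod 2 = 0+0+0+0+0+0+1+0+0+0+1+0+0+1+0 mod 2 = 1
  s[2] = (000111100001111)·(000000110010010) mod 2 = 0+0+0+0+0+0+1+0+0+0+0+0+0+1+0 mod 2 = 0
  s[3] = (000000011111111)·(000000110010010) mod 2 = 0+0+0+0+0+0+0+1+0+0+1+0+0+1+0 mod 2 = 1
Syndrome = 0101
Column 10 of H equals this syndrome → error at bit 10 (1-indexed).
Flip bit 10: 000000110010010 → 000000110110010
Extract data bits at positions {3,5,6,7,9,10,11,12,13,14,15}: 00010110010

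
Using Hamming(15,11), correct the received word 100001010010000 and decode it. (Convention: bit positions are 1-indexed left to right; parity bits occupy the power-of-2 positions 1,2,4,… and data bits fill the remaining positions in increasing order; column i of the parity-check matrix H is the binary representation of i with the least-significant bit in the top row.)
Syndrome s = H · r^T (mod 2), r = 100001010010000:
  s[0] = (101010101010101)·(100001010010000) mod 2 = 1+0+0+0+0+0+0+0+0+0+1+0+0+0+0 mod 2 = 0
  s[1] = (011001100110011)·(100001010010000) mod 2 = 0+0+0+0+0+1+0+0+0+0+1+0+0+0+0 mod 2 = 0
  s[2] = (000111100001111)·(100001010010000) mod 2 = 0+0+0+0+0+1+0+0+0+0+0+0+0+0+0 mod 2 = 1
  s[3] = (000000011111111)·(100001010010000) mod 2 = 0+0+0+0+0+0+0+1+0+0+1+0+0+0+0 mod 2 = 0
Syndrome = 0010
Column 4 of H equals this syndrome → error at bit 4 (1-indexed).
Flip bit 4: 100001010010000 → 100101010010000
Extract data bits at positions {3,5,6,7,9,10,11,12,13,14,15}: 00100010000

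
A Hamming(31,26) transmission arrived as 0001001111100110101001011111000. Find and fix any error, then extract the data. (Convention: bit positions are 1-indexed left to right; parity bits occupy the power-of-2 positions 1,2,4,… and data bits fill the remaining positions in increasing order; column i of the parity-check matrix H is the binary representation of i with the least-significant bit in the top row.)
Syndrome s = H · r^T (mod 2), r = 0001001111100110101001011111000:
  s[0] = (1010101010101010101010101010101)·(0001001111100110101001011111000) mod 2 = 0+0+0+0+0+0+1+0+1+0+1+0+0+0+1+0+1+0+1+0+0+0+0+0+1+0+1+0+0+0+0 mod 2 = 0
  s[1] = (0110011001100110011001100110011)·(0001001111100110101001011111000) mod 2 = 0+0+0+0+0+0+1+0+0+1+1+0+0+1+1+0+0+0+1+0+0+1+0+0+0+1+1+0+0+0+0 mod 2 = 1
  s[2] = (0001111000011110000111100001111)·(0001001111100110101001011111000) mod 2 = 0+0+0+1+0+0+1+0+0+0+0+0+0+1+1+0+0+0+0+0+0+1+0+0+0+0+0+1+0+0+0 mod 2 = 0
  s[3] = (0000000111111110000000011111111)·(0001001111100110101001011111000) mod 2 = 0+0+0+0+0+0+0+1+1+1+1+0+0+1+1+0+0+0+0+0+0+0+0+1+1+1+1+1+0+0+0 mod 2 = 1
  s[4] = (0000000000000001111111111111111)·(0001001111100110101001011111000) mod 2 = 0+0+0+0+0+0+0+0+0+0+0+0+0+0+0+0+1+0+1+0+0+1+0+1+1+1+1+1+0+0+0 mod 2 = 0
Syndrome = 01010
Column 10 of H equals this syndrome → error at bit 10 (1-indexed).
Flip bit 10: 0001001111100110101001011111000 → 0001001110100110101001011111000
Extract data bits at positions {3,5,6,7,9,10,11,12,13,14,15,17,18,19,20,21,22,23,24,25,26,27,28,29,30,31}: 00011010011101001011111000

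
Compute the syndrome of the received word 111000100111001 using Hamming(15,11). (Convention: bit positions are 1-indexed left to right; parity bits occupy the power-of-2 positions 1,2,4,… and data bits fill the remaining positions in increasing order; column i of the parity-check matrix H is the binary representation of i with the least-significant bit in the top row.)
Syndrome s = H · r^T (mod 2), r = 111000100111001:
  s[0] = (101010101010101)·(111000100111001) mod 2 = 1+0+1+0+0+0+1+0+0+0+1+0+0+0+1 mod 2 = 1
  s[1] = (011001100110011)·(111000100111001) mod 2 = 0+1+1+0+0+0+1+0+0+1+1+0+0+0+1 mod 2 = 0
  s[2] = (000111100001111)·(111000100111001) mod 2 = 0+0+0+0+0+0+1+0+0+0+0+1+0+0+1 mod 2 = 1
  s[3] = (000000011111111)·(111000100111001) mod 2 = 0+0+0+0+0+0+0+0+0+1+1+1+0+0+1 mod 2 = 0
Syndrome = 1010
Non-zero syndrome: error at position 5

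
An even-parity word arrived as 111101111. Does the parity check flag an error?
Sum of received bits: 1+1+1+1+0+1+1+1+1 = 8; 8 mod 2 = 0. Result is 0 → no error detected.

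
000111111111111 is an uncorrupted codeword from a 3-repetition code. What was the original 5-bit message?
Split into 3-bit blocks: 000 111 111 111 111
Data = 01111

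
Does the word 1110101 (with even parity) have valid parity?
Sum of all bits: 1+1+1+0+1+0+1 = 5; 5 mod 2 = 1. Result is 1 → parity error detected.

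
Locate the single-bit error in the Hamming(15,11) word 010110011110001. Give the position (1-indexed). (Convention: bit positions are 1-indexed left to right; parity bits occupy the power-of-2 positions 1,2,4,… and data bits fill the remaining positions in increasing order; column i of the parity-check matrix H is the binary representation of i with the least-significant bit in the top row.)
Syndrome s = H · r^T (mod 2), r = 010110011110001:
  s[0] = (101010101010101)·(010110011110001) mod 2 = 0+0+0+0+1+0+0+0+1+0+1+0+0+0+1 mod 2 = 0
  s[1] = (011001100110011)·(010110011110001) mod 2 = 0+1+0+0+0+0+0+0+0+1+1+0+0+0+1 mod 2 = 0
  s[2] = (000111100001111)·(010110011110001) mod 2 = 0+0+0+1+1+0+0+0+0+0+0+0+0+0+1 mod 2 = 1
  s[3] = (000000011111111)·(010110011110001) mod 2 = 0+0+0+0+0+0+0+1+1+1+1+0+0+0+1 mod 2 = 1
Syndrome = 0011
Column i of H is the binary representation of i, so the syndrome is the binary index of the flipped bit.
Read s = 0011 with s[0] as LSB: 0·2^0 + 0·2^1 + 1·2^2 + 1·2^3 = 12.
Error is at bit position 12.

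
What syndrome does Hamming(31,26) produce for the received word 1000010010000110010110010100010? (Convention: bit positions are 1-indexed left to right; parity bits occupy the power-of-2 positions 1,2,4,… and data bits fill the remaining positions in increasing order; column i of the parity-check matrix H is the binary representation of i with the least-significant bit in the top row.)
Syndrome s = H · r^T (mod 2), r = 1000010010000110010110010100010:
  s[0] = (1010101010101010101010101010101)·(1000010010000110010110010100010) mod 2 = 1+0+0+0+0+0+0+0+1+0+0+0+0+0+1+0+0+0+0+0+1+0+0+0+0+0+0+0+0+0+0 mod 2 = 0
  s[1] = (0110011001100110011001100110011)·(1000010010000110010110010100010) mod 2 = 0+0+0+0+0+1+0+0+0+0+0+0+0+1+1+0+0+1+0+0+0+0+0+0+0+1+0+0+0+1+0 mod 2 = 0
  s[2] = (0001111000011110000111100001111)·(1000010010000110010110010100010) mod 2 = 0+0+0+0+0+1+0+0+0+0+0+0+0+1+1+0+0+0+0+1+1+0+0+0+0+0+0+0+0+1+0 mod 2 = 0
  s[3] = (0000000111111110000000011111111)·(1000010010000110010110010100010) mod 2 = 0+0+0+0+0+0+0+0+1+0+0+0+0+1+1+0+0+0+0+0+0+0+0+1+0+1+0+0+0+1+0 mod 2 = 0
  s[4] = (0000000000000001111111111111111)·(1000010010000110010110010100010) mod 2 = 0+0+0+0+0+0+0+0+0+0+0+0+0+0+0+0+0+1+0+1+1+0+0+1+0+1+0+0+0+1+0 mod 2 = 0
Syndrome = 00000
s = 0: no error detected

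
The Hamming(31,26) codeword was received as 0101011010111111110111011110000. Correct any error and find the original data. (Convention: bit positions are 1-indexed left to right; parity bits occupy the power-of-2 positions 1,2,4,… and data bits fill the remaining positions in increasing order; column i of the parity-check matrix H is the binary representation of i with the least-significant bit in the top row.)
Syndrome s = H · r^T (mod 2), r = 0101011010111111110111011110000:
  s[0] = (1010101010101010101010101010101)·(0101011010111111110111011110000) mod 2 = 0+0+0+0+0+0+1+0+1+0+1+0+1+0+1+0+1+0+0+0+1+0+0+0+1+0+1+0+0+0+0 mod 2 = 1
  s[1] = (0110011001100110011001100110011)·(0101011010111111110111011110000) mod 2 = 0+1+0+0+0+1+1+0+0+0+1+0+0+1+1+0+0+1+0+0+0+1+0+0+0+1+1+0+0+0+0 mod 2 = 0
  s[2] = (0001111000011110000111100001111)·(0101011010111111110111011110000) mod 2 = 0+0+0+1+0+1+1+0+0+0+0+1+1+1+1+0+0+0+0+1+1+1+0+0+0+0+0+0+0+0+0 mod 2 = 0
  s[3] = (0000000111111110000000011111111)·(0101011010111111110111011110000) mod 2 = 0+0+0+0+0+0+0+0+1+0+1+1+1+1+1+0+0+0+0+0+0+0+0+1+1+1+1+0+0+0+0 mod 2 = 0
  s[4] = (0000000000000001111111111111111)·(0101011010111111110111011110000) mod 2 = 0+0+0+0+0+0+0+0+0+0+0+0+0+0+0+1+1+1+0+1+1+1+0+1+1+1+1+0+0+0+0 mod 2 = 0
Syndrome = 10000
Column 1 of H equals this syndrome → error at bit 1 (1-indexed).
Flip bit 1: 0101011010111111110111011110000 → 1101011010111111110111011110000
Extract data bits at positions {3,5,6,7,9,10,11,12,13,14,15,17,18,19,20,21,22,23,24,25,26,27,28,29,30,31}: 00111011111110111011110000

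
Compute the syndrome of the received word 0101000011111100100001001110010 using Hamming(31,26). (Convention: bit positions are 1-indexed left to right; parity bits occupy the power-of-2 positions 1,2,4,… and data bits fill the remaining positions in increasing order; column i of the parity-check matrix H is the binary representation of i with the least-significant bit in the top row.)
Syndrome s = H · r^T (mod 2), r = 0101000011111100100001001110010:
  s[0] = (1010101010101010101010101010101)·(0101000011111100100001001110010) mod 2 = 0+0+0+0+0+0+0+0+1+0+1+0+1+0+0+0+1+0+0+0+0+0+0+0+1+0+1+0+0+0+0 mod 2 = 0
  s[1] = (0110011001100110011001100110011)·(0101000011111100100001001110010) mod 2 = 0+1+0+0+0+0+0+0+0+1+1+0+0+1+0+0+0+0+0+0+0+1+0+0+0+1+1+0+0+1+0 mod 2 = 0
  s[2] = (0001111000011110000111100001111)·(0101000011111100100001001110010) mod 2 = 0+0+0+1+0+0+0+0+0+0+0+1+1+1+0+0+0+0+0+0+0+1+0+0+0+0+0+0+0+1+0 mod 2 = 0
  s[3] = (0000000111111110000000011111111)·(0101000011111100100001001110010) mod 2 = 0+0+0+0+0+0+0+0+1+1+1+1+1+1+0+0+0+0+0+0+0+0+0+0+1+1+1+0+0+1+0 mod 2 = 0
  s[4] = (0000000000000001111111111111111)·(0101000011111100100001001110010) mod 2 = 0+0+0+0+0+0+0+0+0+0+0+0+0+0+0+0+1+0+0+0+0+1+0+0+1+1+1+0+0+1+0 mod 2 = 0
Syndrome = 00000
s = 0: no error detected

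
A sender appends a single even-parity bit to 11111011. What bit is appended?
Sum of data bits: 1+1+1+1+1+0+1+1 = 7.
7 mod 2 = 1, so parity bit = 1.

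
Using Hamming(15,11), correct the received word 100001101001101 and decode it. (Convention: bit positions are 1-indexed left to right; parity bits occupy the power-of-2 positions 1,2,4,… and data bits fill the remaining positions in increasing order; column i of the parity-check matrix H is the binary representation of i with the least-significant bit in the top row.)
Syndrome s = H · r^T (mod 2), r = 100001101001101:
  s[0] = (101010101010101)·(100001101001101) mod 2 = 1+0+0+0+0+0+1+0+1+0+0+0+1+0+1 mod 2 = 1
  s[1] = (011001100110011)·(100001101001101) mod 2 = 0+0+0+0+0+1+1+0+0+0+0+0+0+0+1 mod 2 = 1
  s[2] = (000111100001111)·(100001101001101) mod 2 = 0+0+0+0+0+1+1+0+0+0+0+1+1+0+1 mod 2 = 1
  s[3] = (000000011111111)·(100001101001101) mod 2 = 0+0+0+0+0+0+0+0+1+0+0+1+1+0+1 mod 2 = 0
Syndrome = 1110
Column 7 of H equals this syndrome → error at bit 7 (1-indexed).
Flip bit 7: 100001101001101 → 100001001001101
Extract data bits at positions {3,5,6,7,9,10,11,12,13,14,15}: 00101001101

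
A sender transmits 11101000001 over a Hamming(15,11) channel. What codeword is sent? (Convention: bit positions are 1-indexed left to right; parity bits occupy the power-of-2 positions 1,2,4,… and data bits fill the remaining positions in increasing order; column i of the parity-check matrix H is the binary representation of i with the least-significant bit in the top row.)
Codeword c = d · G (mod 2), d = 11101000001:
  c[0] = d·G[:,0] = (11101000001)·(11011010101) mod 2 = 1+1+0+0+1+0+0+0+0+0+1 mod 2 = 0
  c[1] = d·G[:,1] = (11101000001)·(10110110011) mod 2 = 1+0+1+0+0+0+0+0+0+0+1 mod 2 = 1
  c[2] = d·G[:,2] = (11101000001)·(10000000000) mod 2 = 1+0+0+0+0+0+0+0+0+0+0 mod 2 = 1
  c[3] = d·G[:,3] = (11101000001)·(01110001111) mod 2 = 0+1+1+0+0+0+0+0+0+0+1 mod 2 = 1
  c[4] = d·G[:,4] = (11101000001)·(01000000000) mod 2 = 0+1+0+0+0+0+0+0+0+0+0 mod 2 = 1
  c[5] = d·G[:,5] = (11101000001)·(00100000000) mod 2 = 0+0+1+0+0+0+0+0+0+0+0 mod 2 = 1
  c[6] = d·G[:,6] = (11101000001)·(00010000000) mod 2 = 0+0+0+0+0+0+0+0+0+0+0 mod 2 = 0
  c[7] = d·G[:,7] = (11101000001)·(00001111111) mod 2 = 0+0+0+0+1+0+0+0+0+0+1 mod 2 = 0
  c[8] = d·G[:,8] = (11101000001)·(00001000000) mod 2 = 0+0+0+0+1+0+0+0+0+0+0 mod 2 = 1
  c[9] = d·G[:,9] = (11101000001)·(00000100000) mod 2 = 0+0+0+0+0+0+0+0+0+0+0 mod 2 = 0
  c[10] = d·G[:,10] = (11101000001)·(00000010000) mod 2 = 0+0+0+0+0+0+0+0+0+0+0 mod 2 = 0
  c[11] = d·G[:,11] = (11101000001)·(00000001000) mod 2 = 0+0+0+0+0+0+0+0+0+0+0 mod 2 = 0
  c[12] = d·G[:,12] = (11101000001)·(00000000100) mod 2 = 0+0+0+0+0+0+0+0+0+0+0 mod 2 = 0
  c[13] = d·G[:,13] = (11101000001)·(00000000010) mod 2 = 0+0+0+0+0+0+0+0+0+0+0 mod 2 = 0
  c[14] = d·G[:,14] = (11101000001)·(00000000001) mod 2 = 0+0+0+0+0+0+0+0+0+0+1 mod 2 = 1
Codeword = 011111001000001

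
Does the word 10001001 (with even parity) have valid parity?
Sum of all bits: 1+0+0+0+1+0+0+1 = 3; 3 mod 2 = 1. Result is 1 → parity error detected.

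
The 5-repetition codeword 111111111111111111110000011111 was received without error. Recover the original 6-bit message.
Split into 5-bit blocks: 11111 11111 11111 11111 00000 11111
Data = 111101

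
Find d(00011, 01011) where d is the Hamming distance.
XOR = 01000, count of 1s = 1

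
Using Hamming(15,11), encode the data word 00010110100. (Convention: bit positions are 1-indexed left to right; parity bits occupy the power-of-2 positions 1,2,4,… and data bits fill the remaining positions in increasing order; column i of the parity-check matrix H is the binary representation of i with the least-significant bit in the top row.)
Codeword c = d · G (mod 2), d = 00010110100:
  c[0] = d·G[:,0] = (00010110100)·(11011010101) mod 2 = 0+0+0+1+0+0+1+0+1+0+0 mod 2 = 1
  c[1] = d·G[:,1] = (00010110100)·(10110110011) mod 2 = 0+0+0+1+0+1+1+0+0+0+0 mod 2 = 1
  c[2] = d·G[:,2] = (00010110100)·(10000000000) mod 2 = 0+0+0+0+0+0+0+0+0+0+0 mod 2 = 0
  c[3] = d·G[:,3] = (00010110100)·(01110001111) mod 2 = 0+0+0+1+0+0+0+0+1+0+0 mod 2 = 0
  c[4] = d·G[:,4] = (00010110100)·(01000000000) mod 2 = 0+0+0+0+0+0+0+0+0+0+0 mod 2 = 0
  c[5] = d·G[:,5] = (00010110100)·(00100000000) mod 2 = 0+0+0+0+0+0+0+0+0+0+0 mod 2 = 0
  c[6] = d·G[:,6] = (00010110100)·(00010000000) mod 2 = 0+0+0+1+0+0+0+0+0+0+0 mod 2 = 1
  c[7] = d·G[:,7] = (00010110100)·(00001111111) mod 2 = 0+0+0+0+0+1+1+0+1+0+0 mod 2 = 1
  c[8] = d·G[:,8] = (00010110100)·(00001000000) mod 2 = 0+0+0+0+0+0+0+0+0+0+0 mod 2 = 0
  c[9] = d·G[:,9] = (00010110100)·(00000100000) mod 2 = 0+0+0+0+0+1+0+0+0+0+0 mod 2 = 1
  c[10] = d·G[:,10] = (00010110100)·(00000010000) mod 2 = 0+0+0+0+0+0+1+0+0+0+0 mod 2 = 1
  c[11] = d·G[:,11] = (00010110100)·(00000001000) mod 2 = 0+0+0+0+0+0+0+0+0+0+0 mod 2 = 0
  c[12] = d·G[:,12] = (00010110100)·(00000000100) mod 2 = 0+0+0+0+0+0+0+0+1+0+0 mod 2 = 1
  c[13] = d·G[:,13] = (00010110100)·(00000000010) mod 2 = 0+0+0+0+0+0+0+0+0+0+0 mod 2 = 0
  c[14] = d·G[:,14] = (00010110100)·(00000000001) mod 2 = 0+0+0+0+0+0+0+0+0+0+0 mod 2 = 0
Codeword = 110000110110100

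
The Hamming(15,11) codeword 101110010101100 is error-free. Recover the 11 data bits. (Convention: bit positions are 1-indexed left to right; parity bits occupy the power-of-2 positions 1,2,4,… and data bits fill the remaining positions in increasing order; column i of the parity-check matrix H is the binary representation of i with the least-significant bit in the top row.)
Parity bits occupy power-of-2 positions; data bits are at positions {3,5,6,7,9,10,11,12,13,14,15} (1-indexed).
Extract: c[3]=1 c[5]=1 c[6]=0 c[7]=0 c[9]=0 c[10]=1 c[11]=0 c[12]=1 c[13]=1 c[14]=0 c[15]=0
Data = 11000101100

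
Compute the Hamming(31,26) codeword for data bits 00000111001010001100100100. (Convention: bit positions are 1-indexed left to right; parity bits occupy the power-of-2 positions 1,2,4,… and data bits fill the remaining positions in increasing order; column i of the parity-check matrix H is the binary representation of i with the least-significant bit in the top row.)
Codeword c = d · G (mod 2), d = 00000111001010001100100100:
  c[0] = d·G[:,0] = (00000111001010001100100100)·(11011010101101010101010101) mod 2 = 0+0+0+0+0+0+1+0+0+0+1+0+0+0+0+0+0+1+0+0+0+0+0+1+0+0 mod 2 = 0
  c[1] = d·G[:,1] = (00000111001010001100100100)·(10110110011011001100110011) mod 2 = 0+0+0+0+0+1+1+0+0+0+1+0+1+0+0+0+1+1+0+0+1+0+0+0+0+0 mod 2 = 1
  c[2] = d·G[:,2] = (00000111001010001100100100)·(10000000000000000000000000) mod 2 = 0+0+0+0+0+0+0+0+0+0+0+0+0+0+0+0+0+0+0+0+0+0+0+0+0+0 mod 2 = 0
  c[3] = d·G[:,3] = (00000111001010001100100100)·(01110001111000111100001111) mod 2 = 0+0+0+0+0+0+0+1+0+0+1+0+0+0+0+0+1+1+0+0+0+0+0+1+0+0 mod 2 = 1
  c[4] = d·G[:,4] = (00000111001010001100100100)·(01000000000000000000000000) mod 2 = 0+0+0+0+0+0+0+0+0+0+0+0+0+0+0+0+0+0+0+0+0+0+0+0+0+0 mod 2 = 0
  c[5] = d·G[:,5] = (00000111001010001100100100)·(00100000000000000000000000) mod 2 = 0+0+0+0+0+0+0+0+0+0+0+0+0+0+0+0+0+0+0+0+0+0+0+0+0+0 mod 2 = 0
  c[6] = d·G[:,6] = (00000111001010001100100100)·(00010000000000000000000000) mod 2 = 0+0+0+0+0+0+0+0+0+0+0+0+0+0+0+0+0+0+0+0+0+0+0+0+0+0 mod 2 = 0
  c[7] = d·G[:,7] = (00000111001010001100100100)·(00001111111000000011111111) mod 2 = 0+0+0+0+0+1+1+1+0+0+1+0+0+0+0+0+0+0+0+0+1+0+0+1+0+0 mod 2 = 0
  c[8] = d·G[:,8] = (00000111001010001100100100)·(00001000000000000000000000) mod 2 = 0+0+0+0+0+0+0+0+0+0+0+0+0+0+0+0+0+0+0+0+0+0+0+0+0+0 mod 2 = 0
  c[9] = d·G[:,9] = (00000111001010001100100100)·(00000100000000000000000000) mod 2 = 0+0+0+0+0+1+0+0+0+0+0+0+0+0+0+0+0+0+0+0+0+0+0+0+0+0 mod 2 = 1
  c[10] = d·G[:,10] = (00000111001010001100100100)·(00000010000000000000000000) mod 2 = 0+0+0+0+0+0+1+0+0+0+0+0+0+0+0+0+0+0+0+0+0+0+0+0+0+0 mod 2 = 1
  c[11] = d·G[:,11] = (00000111001010001100100100)·(00000001000000000000000000) mod 2 = 0+0+0+0+0+0+0+1+0+0+0+0+0+0+0+0+0+0+0+0+0+0+0+0+0+0 mod 2 = 1
  c[12] = d·G[:,12] = (00000111001010001100100100)·(00000000100000000000000000) mod 2 = 0+0+0+0+0+0+0+0+0+0+0+0+0+0+0+0+0+0+0+0+0+0+0+0+0+0 mod 2 = 0
  c[13] = d·G[:,13] = (00000111001010001100100100)·(00000000010000000000000000) mod 2 = 0+0+0+0+0+0+0+0+0+0+0+0+0+0+0+0+0+0+0+0+0+0+0+0+0+0 mod 2 = 0
  c[14] = d·G[:,14] = (00000111001010001100100100)·(00000000001000000000000000) mod 2 = 0+0+0+0+0+0+0+0+0+0+1+0+0+0+0+0+0+0+0+0+0+0+0+0+0+0 mod 2 = 1
  c[15] = d·G[:,15] = (00000111001010001100100100)·(00000000000111111111111111) mod 2 = 0+0+0+0+0+0+0+0+0+0+0+0+1+0+0+0+1+1+0+0+1+0+0+1+0+0 mod 2 = 1
  c[16] = d·G[:,16] = (00000111001010001100100100)·(00000000000100000000000000) mod 2 = 0+0+0+0+0+0+0+0+0+0+0+0+0+0+0+0+0+0+0+0+0+0+0+0+0+0 mod 2 = 0
  c[17] = d·G[:,17] = (00000111001010001100100100)·(00000000000010000000000000) mod 2 = 0+0+0+0+0+0+0+0+0+0+0+0+1+0+0+0+0+0+0+0+0+0+0+0+0+0 mod 2 = 1
  c[18] = d·G[:,18] = (00000111001010001100100100)·(00000000000001000000000000) mod 2 = 0+0+0+0+0+0+0+0+0+0+0+0+0+0+0+0+0+0+0+0+0+0+0+0+0+0 mod 2 = 0
  c[19] = d·G[:,19] = (00000111001010001100100100)·(00000000000000100000000000) mod 2 = 0+0+0+0+0+0+0+0+0+0+0+0+0+0+0+0+0+0+0+0+0+0+0+0+0+0 mod 2 = 0
  c[20] = d·G[:,20] = (00000111001010001100100100)·(00000000000000010000000000) mod 2 = 0+0+0+0+0+0+0+0+0+0+0+0+0+0+0+0+0+0+0+0+0+0+0+0+0+0 mod 2 = 0
  c[21] = d·G[:,21] = (00000111001010001100100100)·(00000000000000001000000000) mod 2 = 0+0+0+0+0+0+0+0+0+0+0+0+0+0+0+0+1+0+0+0+0+0+0+0+0+0 mod 2 = 1
  c[22] = d·G[:,22] = (00000111001010001100100100)·(00000000000000000100000000) mod 2 = 0+0+0+0+0+0+0+0+0+0+0+0+0+0+0+0+0+1+0+0+0+0+0+0+0+0 mod 2 = 1
  c[23] = d·G[:,23] = (00000111001010001100100100)·(00000000000000000010000000) mod 2 = 0+0+0+0+0+0+0+0+0+0+0+0+0+0+0+0+0+0+0+0+0+0+0+0+0+0 mod 2 = 0
  c[24] = d·G[:,24] = (00000111001010001100100100)·(00000000000000000001000000) mod 2 = 0+0+0+0+0+0+0+0+0+0+0+0+0+0+0+0+0+0+0+0+0+0+0+0+0+0 mod 2 = 0
  c[25] = d·G[:,25] = (00000111001010001100100100)·(00000000000000000000100000) mod 2 = 0+0+0+0+0+0+0+0+0+0+0+0+0+0+0+0+0+0+0+0+1+0+0+0+0+0 mod 2 = 1
  c[26] = d·G[:,26] = (00000111001010001100100100)·(00000000000000000000010000) mod 2 = 0+0+0+0+0+0+0+0+0+0+0+0+0+0+0+0+0+0+0+0+0+0+0+0+0+0 mod 2 = 0
  c[27] = d·G[:,27] = (00000111001010001100100100)·(00000000000000000000001000) mod 2 = 0+0+0+0+0+0+0+0+0+0+0+0+0+0+0+0+0+0+0+0+0+0+0+0+0+0 mod 2 = 0
  c[28] = d·G[:,28] = (00000111001010001100100100)·(00000000000000000000000100) mod 2 = 0+0+0+0+0+0+0+0+0+0+0+0+0+0+0+0+0+0+0+0+0+0+0+1+0+0 mod 2 = 1
  c[29] = d·G[:,29] = (00000111001010001100100100)·(00000000000000000000000010) mod 2 = 0+0+0+0+0+0+0+0+0+0+0+0+0+0+0+0+0+0+0+0+0+0+0+0+0+0 mod 2 = 0
  c[30] = d·G[:,30] = (00000111001010001100100100)·(00000000000000000000000001) mod 2 = 0+0+0+0+0+0+0+0+0+0+0+0+0+0+0+0+0+0+0+0+0+0+0+0+0+0 mod 2 = 0
Codeword = 0101000001110011010001100100100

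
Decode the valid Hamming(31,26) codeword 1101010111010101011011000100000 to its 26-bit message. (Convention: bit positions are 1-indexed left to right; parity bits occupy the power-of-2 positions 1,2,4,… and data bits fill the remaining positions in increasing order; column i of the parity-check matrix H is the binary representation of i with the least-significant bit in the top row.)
Parity bits occupy power-of-2 positions; data bits are at positions {3,5,6,7,9,10,11,12,13,14,15,17,18,19,20,21,22,23,24,25,26,27,28,29,30,31} (1-indexed).
Extract: c[3]=0 c[5]=0 c[6]=1 c[7]=0 c[9]=1 c[10]=1 c[11]=0 c[12]=1 c[13]=0 c[14]=1 c[15]=0 c[17]=0 c[18]=1 c[19]=1 c[20]=0 c[21]=1 c[22]=1 c[23]=0 c[24]=0 c[25]=0 c[26]=1 c[27]=0 c[28]=0 c[29]=0 c[30]=0 c[31]=0
Data = 00101101010011011000100000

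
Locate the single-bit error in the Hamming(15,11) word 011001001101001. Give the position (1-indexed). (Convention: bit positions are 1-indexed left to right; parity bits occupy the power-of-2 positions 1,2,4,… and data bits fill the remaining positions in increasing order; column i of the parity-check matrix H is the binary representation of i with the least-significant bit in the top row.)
Syndrome s = H · r^T (mod 2), r = 011001001101001:
  s[0] = (101010101010101)·(011001001101001) mod 2 = 0+0+1+0+0+0+0+0+1+0+0+0+0+0+1 mod 2 = 1
  s[1] = (011001100110011)·(011001001101001) mod 2 = 0+1+1+0+0+1+0+0+0+1+0+0+0+0+1 mod 2 = 1
  s[2] = (000111100001111)·(011001001101001) mod 2 = 0+0+0+0+0+1+0+0+0+0+0+1+0+0+1 mod 2 = 1
  s[3] = (000000011111111)·(011001001101001) mod 2 = 0+0+0+0+0+0+0+0+1+1+0+1+0+0+1 mod 2 = 0
Syndrome = 1110
Column i of H is the binary representation of i, so the syndrome is the binary index of the flipped bit.
Read s = 1110 with s[0] as LSB: 1·2^0 + 1·2^1 + 1·2^2 + 0·2^3 = 7.
Error is at bit position 7.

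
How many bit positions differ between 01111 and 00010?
XOR = 01101, count of 1s = 3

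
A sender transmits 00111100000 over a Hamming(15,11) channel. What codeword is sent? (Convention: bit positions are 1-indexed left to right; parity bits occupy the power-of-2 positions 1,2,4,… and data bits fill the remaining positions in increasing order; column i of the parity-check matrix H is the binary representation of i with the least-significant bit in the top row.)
Codeword c = d · G (mod 2), d = 00111100000:
  c[0] = d·G[:,0] = (00111100000)·(11011010101) mod 2 = 0+0+0+1+1+0+0+0+0+0+0 mod 2 = 0
  c[1] = d·G[:,1] = (00111100000)·(10110110011) mod 2 = 0+0+1+1+0+1+0+0+0+0+0 mod 2 = 1
  c[2] = d·G[:,2] = (00111100000)·(10000000000) mod 2 = 0+0+0+0+0+0+0+0+0+0+0 mod 2 = 0
  c[3] = d·G[:,3] = (00111100000)·(01110001111) mod 2 = 0+0+1+1+0+0+0+0+0+0+0 mod 2 = 0
  c[4] = d·G[:,4] = (00111100000)·(01000000000) mod 2 = 0+0+0+0+0+0+0+0+0+0+0 mod 2 = 0
  c[5] = d·G[:,5] = (00111100000)·(00100000000) mod 2 = 0+0+1+0+0+0+0+0+0+0+0 mod 2 = 1
  c[6] = d·G[:,6] = (00111100000)·(00010000000) mod 2 = 0+0+0+1+0+0+0+0+0+0+0 mod 2 = 1
  c[7] = d·G[:,7] = (00111100000)·(00001111111) mod 2 = 0+0+0+0+1+1+0+0+0+0+0 mod 2 = 0
  c[8] = d·G[:,8] = (00111100000)·(00001000000) mod 2 = 0+0+0+0+1+0+0+0+0+0+0 mod 2 = 1
  c[9] = d·G[:,9] = (00111100000)·(00000100000) mod 2 = 0+0+0+0+0+1+0+0+0+0+0 mod 2 = 1
  c[10] = d·G[:,10] = (00111100000)·(00000010000) mod 2 = 0+0+0+0+0+0+0+0+0+0+0 mod 2 = 0
  c[11] = d·G[:,11] = (00111100000)·(00000001000) mod 2 = 0+0+0+0+0+0+0+0+0+0+0 mod 2 = 0
  c[12] = d·G[:,12] = (00111100000)·(00000000100) mod 2 = 0+0+0+0+0+0+0+0+0+0+0 mod 2 = 0
  c[13] = d·G[:,13] = (00111100000)·(00000000010) mod 2 = 0+0+0+0+0+0+0+0+0+0+0 mod 2 = 0
  c[14] = d·G[:,14] = (00111100000)·(00000000001) mod 2 = 0+0+0+0+0+0+0+0+0+0+0 mod 2 = 0
Codeword = 010001101100000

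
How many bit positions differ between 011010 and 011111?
XOR = 000101, count of 1s = 2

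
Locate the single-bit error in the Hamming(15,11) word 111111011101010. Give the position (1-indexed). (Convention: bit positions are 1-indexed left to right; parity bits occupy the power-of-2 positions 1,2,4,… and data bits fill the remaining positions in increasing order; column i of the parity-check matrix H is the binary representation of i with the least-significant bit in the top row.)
Syndrome s = H · r^T (mod 2), r = 111111011101010:
  s[0] = (101010101010101)·(111111011101010) mod 2 = 1+0+1+0+1+0+0+0+1+0+0+0+0+0+0 mod 2 = 0
  s[1] = (011001100110011)·(111111011101010) mod 2 = 0+1+1+0+0+1+0+0+0+1+0+0+0+1+0 mod 2 = 1
  s[2] = (000111100001111)·(111111011101010) mod 2 = 0+0+0+1+1+1+0+0+0+0+0+1+0+1+0 mod 2 = 1
  s[3] = (000000011111111)·(111111011101010) mod 2 = 0+0+0+0+0+0+0+1+1+1+0+1+0+1+0 mod 2 = 1
Syndrome = 0111
Column i of H is the binary representation of i, so the syndrome is the binary index of the flipped bit.
Read s = 0111 with s[0] as LSB: 0·2^0 + 1·2^1 + 1·2^2 + 1·2^3 = 14.
Error is at bit position 14.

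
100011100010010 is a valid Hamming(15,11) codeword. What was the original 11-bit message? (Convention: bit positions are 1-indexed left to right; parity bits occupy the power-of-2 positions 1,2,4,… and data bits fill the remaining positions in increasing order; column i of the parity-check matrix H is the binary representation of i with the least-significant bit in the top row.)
Parity bits occupy power-of-2 positions; data bits are at positions {3,5,6,7,9,10,11,12,13,14,15} (1-indexed).
Extract: c[3]=0 c[5]=1 c[6]=1 c[7]=1 c[9]=0 c[10]=0 c[11]=1 c[12]=0 c[13]=0 c[14]=1 c[15]=0
Data = 01110010010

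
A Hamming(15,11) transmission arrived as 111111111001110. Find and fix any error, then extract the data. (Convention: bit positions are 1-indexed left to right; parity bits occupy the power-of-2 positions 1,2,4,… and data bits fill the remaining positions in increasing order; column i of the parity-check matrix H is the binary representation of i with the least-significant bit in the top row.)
Syndrome s = H · r^T (mod 2), r = 111111111001110:
  s[0] = (101010101010101)·(111111111001110) mod 2 = 1+0+1+0+1+0+1+0+1+0+0+0+1+0+0 mod 2 = 0
  s[1] = (011001100110011)·(111111111001110) mod 2 = 0+1+1+0+0+1+1+0+0+0+0+0+0+1+0 mod 2 = 1
  s[2] = (000111100001111)·(111111111001110) mod 2 = 0+0+0+1+1+1+1+0+0+0+0+1+1+1+0 mod 2 = 1
  s[3] = (000000011111111)·(111111111001110) mod 2 = 0+0+0+0+0+0+0+1+1+0+0+1+1+1+0 mod 2 = 1
Syndrome = 0111
Column 14 of H equals this syndrome → error at bit 14 (1-indexed).
Flip bit 14: 111111111001110 → 111111111001100
Extract data bits at positions {3,5,6,7,9,10,11,12,13,14,15}: 11111001100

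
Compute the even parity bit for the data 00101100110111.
Sum of data bits: 0+0+1+0+1+1+0+0+1+1+0+1+1+1 = 8.
8 mod 2 = 0, so parity bit = 0.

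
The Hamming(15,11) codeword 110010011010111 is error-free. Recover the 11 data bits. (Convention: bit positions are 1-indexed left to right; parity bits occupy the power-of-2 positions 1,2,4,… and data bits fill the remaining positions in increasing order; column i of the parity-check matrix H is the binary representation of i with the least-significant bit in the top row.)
Parity bits occupy power-of-2 positions; data bits are at positions {3,5,6,7,9,10,11,12,13,14,15} (1-indexed).
Extract: c[3]=0 c[5]=1 c[6]=0 c[7]=0 c[9]=1 c[10]=0 c[11]=1 c[12]=0 c[13]=1 c[14]=1 c[15]=1
Data = 01001010111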